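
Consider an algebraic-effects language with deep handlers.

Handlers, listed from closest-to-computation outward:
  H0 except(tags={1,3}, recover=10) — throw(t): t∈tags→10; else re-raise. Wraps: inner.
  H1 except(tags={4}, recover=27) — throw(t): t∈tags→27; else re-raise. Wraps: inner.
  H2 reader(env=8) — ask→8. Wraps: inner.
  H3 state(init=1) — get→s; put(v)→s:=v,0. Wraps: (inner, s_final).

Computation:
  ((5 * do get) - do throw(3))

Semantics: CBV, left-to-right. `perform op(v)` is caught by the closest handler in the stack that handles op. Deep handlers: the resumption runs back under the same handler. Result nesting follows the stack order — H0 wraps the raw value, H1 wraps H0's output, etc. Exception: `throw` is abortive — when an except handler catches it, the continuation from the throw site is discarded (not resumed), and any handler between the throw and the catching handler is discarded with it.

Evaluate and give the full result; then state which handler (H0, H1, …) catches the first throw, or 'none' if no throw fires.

Evaluation trace:
get @ H3 ⇒ 1
throw(3) @ H0 caught ⇒ 10
H1 returns 10
H2 returns 10
H3 returns (10, 1)
= (10, 1)

Answer: (10, 1) ; first throw caught by: H0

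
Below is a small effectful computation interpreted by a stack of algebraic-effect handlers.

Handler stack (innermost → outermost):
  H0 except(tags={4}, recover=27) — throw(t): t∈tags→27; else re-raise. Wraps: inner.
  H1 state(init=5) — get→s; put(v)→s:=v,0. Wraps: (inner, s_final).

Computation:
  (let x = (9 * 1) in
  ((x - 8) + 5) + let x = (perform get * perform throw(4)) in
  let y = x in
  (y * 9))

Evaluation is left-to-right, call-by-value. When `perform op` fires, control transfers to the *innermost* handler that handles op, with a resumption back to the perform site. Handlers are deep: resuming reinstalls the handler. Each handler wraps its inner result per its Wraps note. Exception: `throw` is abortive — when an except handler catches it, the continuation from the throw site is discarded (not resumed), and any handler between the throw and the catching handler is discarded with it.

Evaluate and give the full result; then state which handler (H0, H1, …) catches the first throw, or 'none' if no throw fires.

Evaluation trace:
get @ H1 ⇒ 5
throw(4) @ H0 caught ⇒ 27
H1 returns (27, 5)
= (27, 5)

Answer: (27, 5) ; first throw caught by: H0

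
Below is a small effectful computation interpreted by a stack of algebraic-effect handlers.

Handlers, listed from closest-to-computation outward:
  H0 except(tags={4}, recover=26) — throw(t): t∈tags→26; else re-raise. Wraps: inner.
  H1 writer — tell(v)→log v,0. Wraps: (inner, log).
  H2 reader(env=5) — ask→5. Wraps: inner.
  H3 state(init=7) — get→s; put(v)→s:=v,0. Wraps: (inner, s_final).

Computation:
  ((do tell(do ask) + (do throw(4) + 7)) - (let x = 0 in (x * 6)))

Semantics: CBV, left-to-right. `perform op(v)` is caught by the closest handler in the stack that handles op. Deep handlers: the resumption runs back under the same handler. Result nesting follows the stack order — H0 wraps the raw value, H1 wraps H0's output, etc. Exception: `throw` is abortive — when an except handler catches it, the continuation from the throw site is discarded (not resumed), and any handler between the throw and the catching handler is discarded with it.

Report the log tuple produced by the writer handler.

Step-by-step:
ask @ H2 ⇒ 5
tell(5) @ H1 ⇒ log+=5
throw(4) @ H0 caught ⇒ 26
H1 returns (26, (5))
H2 returns (26, (5))
H3 returns ((26, (5)), 7)
= ((26, (5)), 7)

Answer: (5)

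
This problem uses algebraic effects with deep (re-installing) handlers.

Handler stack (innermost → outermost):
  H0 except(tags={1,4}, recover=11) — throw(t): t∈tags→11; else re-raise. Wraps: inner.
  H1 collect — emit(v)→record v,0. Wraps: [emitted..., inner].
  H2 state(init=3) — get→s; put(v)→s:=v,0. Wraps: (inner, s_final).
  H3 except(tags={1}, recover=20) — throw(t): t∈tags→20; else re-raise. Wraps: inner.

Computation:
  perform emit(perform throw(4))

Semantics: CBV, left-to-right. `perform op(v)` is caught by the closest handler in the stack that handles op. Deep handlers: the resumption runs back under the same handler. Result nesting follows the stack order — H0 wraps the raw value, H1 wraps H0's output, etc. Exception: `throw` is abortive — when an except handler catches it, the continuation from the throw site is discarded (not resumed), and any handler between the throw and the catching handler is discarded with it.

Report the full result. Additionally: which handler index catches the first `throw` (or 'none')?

Evaluation trace:
throw(4) @ H0 caught ⇒ 11
H1 returns [11]
H2 returns ([11], 3)
H3 returns ([11], 3)
= ([11], 3)

Answer: ([11], 3) ; first throw caught by: H0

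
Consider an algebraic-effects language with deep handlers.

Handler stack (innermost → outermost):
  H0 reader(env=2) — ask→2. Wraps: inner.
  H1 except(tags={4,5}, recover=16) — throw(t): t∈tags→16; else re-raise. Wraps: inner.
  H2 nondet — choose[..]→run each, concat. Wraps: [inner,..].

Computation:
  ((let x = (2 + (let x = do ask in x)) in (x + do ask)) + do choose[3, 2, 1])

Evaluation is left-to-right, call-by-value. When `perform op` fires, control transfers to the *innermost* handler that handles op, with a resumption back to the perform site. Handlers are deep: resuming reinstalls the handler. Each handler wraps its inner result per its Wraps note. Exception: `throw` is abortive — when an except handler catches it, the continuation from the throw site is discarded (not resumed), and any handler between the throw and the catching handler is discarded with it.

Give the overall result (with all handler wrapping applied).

Step-by-step:
ask @ H0 ⇒ 2
ask @ H0 ⇒ 2
choose[3, 2, 1] @ H2
  branch[0] choose=3:
    H0 returns 9
    H1 returns 9
    H2 returns [9]
  branch[1] choose=2:
    H0 returns 8
    H1 returns 8
    H2 returns [8]
  branch[2] choose=1:
    H0 returns 7
    H1 returns 7
    H2 returns [7]
= [9, 8, 7]

Answer: [9, 8, 7]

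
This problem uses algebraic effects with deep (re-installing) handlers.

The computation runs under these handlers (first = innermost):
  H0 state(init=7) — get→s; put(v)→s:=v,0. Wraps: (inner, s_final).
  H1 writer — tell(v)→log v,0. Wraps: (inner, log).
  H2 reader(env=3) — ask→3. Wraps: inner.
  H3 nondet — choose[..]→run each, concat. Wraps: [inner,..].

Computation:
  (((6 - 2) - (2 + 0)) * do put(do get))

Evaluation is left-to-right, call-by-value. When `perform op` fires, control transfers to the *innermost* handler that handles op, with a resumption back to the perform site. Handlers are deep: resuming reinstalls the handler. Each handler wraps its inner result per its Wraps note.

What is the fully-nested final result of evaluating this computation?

Step-by-step:
get @ H0 ⇒ 7
put(7) @ H0 ⇒ s:=7
H0 returns (0, 7)
H1 returns ((0, 7), ())
H2 returns ((0, 7), ())
H3 returns [((0, 7), ())]
= [((0, 7), ())]

Answer: [((0, 7), ())]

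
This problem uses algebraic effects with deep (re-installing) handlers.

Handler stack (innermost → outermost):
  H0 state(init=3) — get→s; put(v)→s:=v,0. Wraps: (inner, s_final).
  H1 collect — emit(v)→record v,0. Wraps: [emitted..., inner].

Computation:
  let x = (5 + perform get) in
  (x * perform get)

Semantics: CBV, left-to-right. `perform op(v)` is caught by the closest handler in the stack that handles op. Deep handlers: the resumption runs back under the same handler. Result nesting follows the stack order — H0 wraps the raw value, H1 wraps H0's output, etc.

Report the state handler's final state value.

Answer: 3

Step-by-step:
get @ H0 ⇒ 3
get @ H0 ⇒ 3
H0 returns (24, 3)
H1 returns [(24, 3)]
= [(24, 3)]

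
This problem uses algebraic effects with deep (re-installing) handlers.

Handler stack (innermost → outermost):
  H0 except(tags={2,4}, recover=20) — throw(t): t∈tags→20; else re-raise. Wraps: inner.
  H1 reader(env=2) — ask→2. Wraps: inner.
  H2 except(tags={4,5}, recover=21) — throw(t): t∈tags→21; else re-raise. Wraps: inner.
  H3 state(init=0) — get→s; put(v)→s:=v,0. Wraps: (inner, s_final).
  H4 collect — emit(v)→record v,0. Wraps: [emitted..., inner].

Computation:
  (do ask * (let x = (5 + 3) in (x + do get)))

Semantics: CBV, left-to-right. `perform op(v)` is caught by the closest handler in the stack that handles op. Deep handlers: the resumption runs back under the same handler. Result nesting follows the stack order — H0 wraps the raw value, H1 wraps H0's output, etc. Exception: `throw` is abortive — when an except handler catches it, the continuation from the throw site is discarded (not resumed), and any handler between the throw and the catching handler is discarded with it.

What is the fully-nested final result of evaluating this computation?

Answer: [(16, 0)]

Evaluation trace:
ask @ H1 ⇒ 2
get @ H3 ⇒ 0
H0 returns 16
H1 returns 16
H2 returns 16
H3 returns (16, 0)
H4 returns [(16, 0)]
= [(16, 0)]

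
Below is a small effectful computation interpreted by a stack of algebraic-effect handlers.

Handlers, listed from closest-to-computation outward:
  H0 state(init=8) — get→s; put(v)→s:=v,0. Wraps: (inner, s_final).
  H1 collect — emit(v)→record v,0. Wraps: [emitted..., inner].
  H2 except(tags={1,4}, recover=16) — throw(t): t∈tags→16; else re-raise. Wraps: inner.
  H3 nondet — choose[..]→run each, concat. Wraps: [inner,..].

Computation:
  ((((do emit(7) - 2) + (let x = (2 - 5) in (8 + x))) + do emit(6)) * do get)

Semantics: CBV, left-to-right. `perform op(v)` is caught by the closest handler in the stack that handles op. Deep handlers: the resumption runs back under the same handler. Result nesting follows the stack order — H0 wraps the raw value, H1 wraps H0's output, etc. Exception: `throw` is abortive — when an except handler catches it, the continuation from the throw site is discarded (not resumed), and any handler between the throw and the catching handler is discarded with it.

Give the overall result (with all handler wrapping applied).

Answer: [[7, 6, (24, 8)]]

Evaluation trace:
emit(7) @ H1 ⇒ out+=7
emit(6) @ H1 ⇒ out+=6
get @ H0 ⇒ 8
H0 returns (24, 8)
H1 returns [7, 6, (24, 8)]
H2 returns [7, 6, (24, 8)]
H3 returns [[7, 6, (24, 8)]]
= [[7, 6, (24, 8)]]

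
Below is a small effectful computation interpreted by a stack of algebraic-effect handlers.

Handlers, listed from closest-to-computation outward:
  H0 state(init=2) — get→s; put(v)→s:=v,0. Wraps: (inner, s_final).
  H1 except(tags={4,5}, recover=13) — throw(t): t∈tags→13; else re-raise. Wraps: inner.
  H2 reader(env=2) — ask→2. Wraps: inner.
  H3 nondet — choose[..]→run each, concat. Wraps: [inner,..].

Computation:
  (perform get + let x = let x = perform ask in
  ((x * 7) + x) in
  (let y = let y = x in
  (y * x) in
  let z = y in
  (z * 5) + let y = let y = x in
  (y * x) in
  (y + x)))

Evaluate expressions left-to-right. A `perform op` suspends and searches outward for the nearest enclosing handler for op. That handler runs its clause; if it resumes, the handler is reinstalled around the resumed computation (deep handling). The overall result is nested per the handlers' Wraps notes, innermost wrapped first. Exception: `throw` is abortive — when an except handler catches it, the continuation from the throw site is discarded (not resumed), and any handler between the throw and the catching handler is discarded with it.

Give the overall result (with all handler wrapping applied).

Answer: [(1554, 2)]

Step-by-step:
get @ H0 ⇒ 2
ask @ H2 ⇒ 2
H0 returns (1554, 2)
H1 returns (1554, 2)
H2 returns (1554, 2)
H3 returns [(1554, 2)]
= [(1554, 2)]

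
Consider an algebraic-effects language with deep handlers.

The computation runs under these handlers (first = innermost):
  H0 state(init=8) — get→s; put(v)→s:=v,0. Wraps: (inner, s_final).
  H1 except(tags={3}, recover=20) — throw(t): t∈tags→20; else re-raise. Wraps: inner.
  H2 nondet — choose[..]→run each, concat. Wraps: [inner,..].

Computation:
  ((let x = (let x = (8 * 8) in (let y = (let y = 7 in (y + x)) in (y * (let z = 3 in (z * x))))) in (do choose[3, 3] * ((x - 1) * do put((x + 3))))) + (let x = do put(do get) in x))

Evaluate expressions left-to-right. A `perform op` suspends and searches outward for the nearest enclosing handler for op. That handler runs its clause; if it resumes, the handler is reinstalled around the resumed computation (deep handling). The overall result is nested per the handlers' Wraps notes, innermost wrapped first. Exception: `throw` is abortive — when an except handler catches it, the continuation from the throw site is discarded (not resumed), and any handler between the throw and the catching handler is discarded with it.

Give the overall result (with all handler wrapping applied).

Answer: [(0, 13635), (0, 13635)]

Step-by-step:
choose[3, 3] @ H2
  branch[0] choose=3:
    put(13635) @ H0 ⇒ s:=13635
    get @ H0 ⇒ 13635
    put(13635) @ H0 ⇒ s:=13635
    H0 returns (0, 13635)
    H1 returns (0, 13635)
    H2 returns [(0, 13635)]
  branch[1] choose=3:
    put(13635) @ H0 ⇒ s:=13635
    get @ H0 ⇒ 13635
    put(13635) @ H0 ⇒ s:=13635
    H0 returns (0, 13635)
    H1 returns (0, 13635)
    H2 returns [(0, 13635)]
= [(0, 13635), (0, 13635)]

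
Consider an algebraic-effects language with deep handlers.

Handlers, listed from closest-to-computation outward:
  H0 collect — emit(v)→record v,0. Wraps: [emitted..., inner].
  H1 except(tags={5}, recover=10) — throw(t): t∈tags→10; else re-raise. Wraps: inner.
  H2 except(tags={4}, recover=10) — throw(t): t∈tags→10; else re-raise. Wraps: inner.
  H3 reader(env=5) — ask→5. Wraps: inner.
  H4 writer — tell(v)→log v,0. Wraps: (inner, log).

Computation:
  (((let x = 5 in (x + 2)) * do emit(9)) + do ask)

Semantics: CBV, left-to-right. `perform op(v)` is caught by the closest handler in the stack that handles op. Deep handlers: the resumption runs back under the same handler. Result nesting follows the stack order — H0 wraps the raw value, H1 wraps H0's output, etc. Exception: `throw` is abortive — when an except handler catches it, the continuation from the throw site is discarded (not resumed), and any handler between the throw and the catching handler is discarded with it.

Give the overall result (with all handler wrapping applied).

Step-by-step:
emit(9) @ H0 ⇒ out+=9
ask @ H3 ⇒ 5
H0 returns [9, 5]
H1 returns [9, 5]
H2 returns [9, 5]
H3 returns [9, 5]
H4 returns ([9, 5], ())
= ([9, 5], ())

Answer: ([9, 5], ())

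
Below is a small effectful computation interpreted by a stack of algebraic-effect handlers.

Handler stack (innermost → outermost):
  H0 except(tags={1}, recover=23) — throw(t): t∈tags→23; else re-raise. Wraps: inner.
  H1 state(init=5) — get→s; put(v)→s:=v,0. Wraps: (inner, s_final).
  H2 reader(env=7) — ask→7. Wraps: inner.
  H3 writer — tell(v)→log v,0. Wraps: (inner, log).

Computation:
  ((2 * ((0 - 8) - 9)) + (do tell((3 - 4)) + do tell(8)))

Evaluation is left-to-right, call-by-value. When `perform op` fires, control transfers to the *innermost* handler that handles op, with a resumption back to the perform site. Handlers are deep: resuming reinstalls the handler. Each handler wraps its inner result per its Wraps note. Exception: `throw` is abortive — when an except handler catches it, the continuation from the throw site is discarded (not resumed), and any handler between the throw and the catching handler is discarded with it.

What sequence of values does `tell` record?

Working:
tell(-1) @ H3 ⇒ log+=-1
tell(8) @ H3 ⇒ log+=8
H0 returns -34
H1 returns (-34, 5)
H2 returns (-34, 5)
H3 returns ((-34, 5), (-1, 8))
= ((-34, 5), (-1, 8))

Answer: (-1, 8)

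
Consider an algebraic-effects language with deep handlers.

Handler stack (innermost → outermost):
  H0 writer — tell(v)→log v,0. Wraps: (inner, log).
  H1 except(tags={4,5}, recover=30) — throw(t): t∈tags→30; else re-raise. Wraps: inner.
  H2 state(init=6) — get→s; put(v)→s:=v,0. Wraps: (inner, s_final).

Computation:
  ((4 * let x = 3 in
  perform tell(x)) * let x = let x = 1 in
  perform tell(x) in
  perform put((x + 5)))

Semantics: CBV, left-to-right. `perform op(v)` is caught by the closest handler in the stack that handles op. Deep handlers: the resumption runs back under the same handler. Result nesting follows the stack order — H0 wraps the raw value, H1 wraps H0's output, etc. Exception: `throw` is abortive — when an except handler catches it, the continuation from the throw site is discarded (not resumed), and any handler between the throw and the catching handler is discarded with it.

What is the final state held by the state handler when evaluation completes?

Answer: 5

Evaluation trace:
tell(3) @ H0 ⇒ log+=3
tell(1) @ H0 ⇒ log+=1
put(5) @ H2 ⇒ s:=5
H0 returns (0, (3, 1))
H1 returns (0, (3, 1))
H2 returns ((0, (3, 1)), 5)
= ((0, (3, 1)), 5)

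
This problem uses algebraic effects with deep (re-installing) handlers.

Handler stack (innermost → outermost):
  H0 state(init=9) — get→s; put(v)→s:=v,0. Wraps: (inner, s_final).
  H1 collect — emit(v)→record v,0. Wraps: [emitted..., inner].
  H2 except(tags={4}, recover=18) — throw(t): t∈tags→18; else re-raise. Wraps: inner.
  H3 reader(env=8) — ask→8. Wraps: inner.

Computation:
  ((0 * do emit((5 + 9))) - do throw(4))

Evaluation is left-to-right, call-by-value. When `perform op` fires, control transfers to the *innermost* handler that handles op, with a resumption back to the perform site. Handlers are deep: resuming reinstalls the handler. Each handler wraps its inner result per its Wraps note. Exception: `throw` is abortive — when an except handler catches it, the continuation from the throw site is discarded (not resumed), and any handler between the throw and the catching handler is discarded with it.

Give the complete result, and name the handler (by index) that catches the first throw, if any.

Working:
emit(14) @ H1 ⇒ out+=14
throw(4) @ H2 caught ⇒ 18
H3 returns 18
= 18

Answer: 18 ; first throw caught by: H2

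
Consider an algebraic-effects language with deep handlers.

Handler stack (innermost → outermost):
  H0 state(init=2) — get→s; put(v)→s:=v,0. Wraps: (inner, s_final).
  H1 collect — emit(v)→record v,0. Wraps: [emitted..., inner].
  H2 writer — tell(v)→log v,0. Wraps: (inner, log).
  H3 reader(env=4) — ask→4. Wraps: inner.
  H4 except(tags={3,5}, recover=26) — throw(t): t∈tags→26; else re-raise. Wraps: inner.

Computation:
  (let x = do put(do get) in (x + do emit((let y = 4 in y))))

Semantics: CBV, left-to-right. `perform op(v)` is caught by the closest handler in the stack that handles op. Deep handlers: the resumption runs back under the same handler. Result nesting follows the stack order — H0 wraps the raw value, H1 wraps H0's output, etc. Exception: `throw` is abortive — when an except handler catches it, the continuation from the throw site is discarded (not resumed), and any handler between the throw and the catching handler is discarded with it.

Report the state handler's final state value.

Evaluation trace:
get @ H0 ⇒ 2
put(2) @ H0 ⇒ s:=2
emit(4) @ H1 ⇒ out+=4
H0 returns (0, 2)
H1 returns [4, (0, 2)]
H2 returns ([4, (0, 2)], ())
H3 returns ([4, (0, 2)], ())
H4 returns ([4, (0, 2)], ())
= ([4, (0, 2)], ())

Answer: 2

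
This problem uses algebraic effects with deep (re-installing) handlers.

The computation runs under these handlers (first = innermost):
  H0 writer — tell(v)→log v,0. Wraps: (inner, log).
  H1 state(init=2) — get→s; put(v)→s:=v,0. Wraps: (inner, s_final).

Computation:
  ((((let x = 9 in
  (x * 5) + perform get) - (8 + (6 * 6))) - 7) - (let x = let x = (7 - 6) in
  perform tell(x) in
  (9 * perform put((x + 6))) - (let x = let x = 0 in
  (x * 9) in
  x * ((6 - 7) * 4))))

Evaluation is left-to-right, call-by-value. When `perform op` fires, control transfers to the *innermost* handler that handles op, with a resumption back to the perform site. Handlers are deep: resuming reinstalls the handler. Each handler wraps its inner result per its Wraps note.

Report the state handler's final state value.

Evaluation trace:
get @ H1 ⇒ 2
tell(1) @ H0 ⇒ log+=1
put(6) @ H1 ⇒ s:=6
H0 returns (-4, (1))
H1 returns ((-4, (1)), 6)
= ((-4, (1)), 6)

Answer: 6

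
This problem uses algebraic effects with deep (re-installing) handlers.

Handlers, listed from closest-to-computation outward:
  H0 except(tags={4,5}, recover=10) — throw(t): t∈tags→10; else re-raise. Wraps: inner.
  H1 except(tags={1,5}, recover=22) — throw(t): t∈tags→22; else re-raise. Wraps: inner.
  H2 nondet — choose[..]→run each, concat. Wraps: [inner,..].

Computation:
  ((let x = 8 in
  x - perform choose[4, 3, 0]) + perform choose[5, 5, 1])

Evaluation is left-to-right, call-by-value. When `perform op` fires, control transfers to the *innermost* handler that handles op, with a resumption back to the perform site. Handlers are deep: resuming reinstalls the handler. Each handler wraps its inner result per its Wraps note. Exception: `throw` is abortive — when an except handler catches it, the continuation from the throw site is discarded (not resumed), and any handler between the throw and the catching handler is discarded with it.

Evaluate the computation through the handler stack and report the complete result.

Answer: [9, 9, 5, 10, 10, 6, 13, 13, 9]

Working:
choose[4, 3, 0] @ H2
  branch[0] choose=4:
    choose[5, 5, 1] @ H2
      branch[0] choose=5:
        H0 returns 9
        H1 returns 9
        H2 returns [9]
      branch[1] choose=5:
        H0 returns 9
        H1 returns 9
        H2 returns [9]
      branch[2] choose=1:
        H0 returns 5
        H1 returns 5
        H2 returns [5]
  branch[1] choose=3:
    choose[5, 5, 1] @ H2
      branch[0] choose=5:
        H0 returns 10
        H1 returns 10
        H2 returns [10]
      branch[1] choose=5:
        H0 returns 10
        H1 returns 10
        H2 returns [10]
      branch[2] choose=1:
        H0 returns 6
        H1 returns 6
        H2 returns [6]
  branch[2] choose=0:
    choose[5, 5, 1] @ H2
      branch[0] choose=5:
        H0 returns 13
        H1 returns 13
        H2 returns [13]
      branch[1] choose=5:
        H0 returns 13
        H1 returns 13
        H2 returns [13]
      branch[2] choose=1:
        H0 returns 9
        H1 returns 9
        H2 returns [9]
= [9, 9, 5, 10, 10, 6, 13, 13, 9]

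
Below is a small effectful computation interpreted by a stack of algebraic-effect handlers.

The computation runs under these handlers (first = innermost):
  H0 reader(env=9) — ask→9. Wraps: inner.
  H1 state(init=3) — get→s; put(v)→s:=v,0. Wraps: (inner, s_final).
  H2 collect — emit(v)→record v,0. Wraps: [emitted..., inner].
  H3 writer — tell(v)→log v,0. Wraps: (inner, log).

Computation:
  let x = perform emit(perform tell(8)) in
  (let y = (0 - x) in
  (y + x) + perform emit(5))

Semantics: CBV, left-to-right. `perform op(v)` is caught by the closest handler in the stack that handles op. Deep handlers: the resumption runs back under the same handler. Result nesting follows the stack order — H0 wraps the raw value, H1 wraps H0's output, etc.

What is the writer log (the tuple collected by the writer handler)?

Working:
tell(8) @ H3 ⇒ log+=8
emit(0) @ H2 ⇒ out+=0
emit(5) @ H2 ⇒ out+=5
H0 returns 0
H1 returns (0, 3)
H2 returns [0, 5, (0, 3)]
H3 returns ([0, 5, (0, 3)], (8))
= ([0, 5, (0, 3)], (8))

Answer: (8)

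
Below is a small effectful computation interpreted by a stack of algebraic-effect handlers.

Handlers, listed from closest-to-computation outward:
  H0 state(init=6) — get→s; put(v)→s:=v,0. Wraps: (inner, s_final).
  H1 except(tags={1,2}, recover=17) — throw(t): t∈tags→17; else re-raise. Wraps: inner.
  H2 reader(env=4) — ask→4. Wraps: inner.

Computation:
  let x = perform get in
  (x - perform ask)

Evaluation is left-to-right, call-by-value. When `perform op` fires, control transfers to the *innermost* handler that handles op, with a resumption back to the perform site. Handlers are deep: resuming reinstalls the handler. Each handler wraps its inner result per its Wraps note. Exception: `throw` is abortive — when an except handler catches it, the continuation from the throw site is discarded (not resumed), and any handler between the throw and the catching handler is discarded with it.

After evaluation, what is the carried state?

Step-by-step:
get @ H0 ⇒ 6
ask @ H2 ⇒ 4
H0 returns (2, 6)
H1 returns (2, 6)
H2 returns (2, 6)
= (2, 6)

Answer: 6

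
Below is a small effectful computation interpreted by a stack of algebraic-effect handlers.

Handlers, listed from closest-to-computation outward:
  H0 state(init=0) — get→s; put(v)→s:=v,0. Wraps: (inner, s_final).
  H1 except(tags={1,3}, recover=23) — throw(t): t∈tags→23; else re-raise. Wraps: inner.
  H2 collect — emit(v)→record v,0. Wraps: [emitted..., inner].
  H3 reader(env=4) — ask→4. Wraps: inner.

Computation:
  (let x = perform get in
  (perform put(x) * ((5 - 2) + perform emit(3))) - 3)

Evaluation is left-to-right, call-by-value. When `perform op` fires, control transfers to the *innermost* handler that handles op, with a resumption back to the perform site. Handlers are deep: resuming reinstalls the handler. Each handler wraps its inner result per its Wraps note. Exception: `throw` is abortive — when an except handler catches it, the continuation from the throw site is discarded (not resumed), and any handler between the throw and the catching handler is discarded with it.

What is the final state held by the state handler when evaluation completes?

Evaluation trace:
get @ H0 ⇒ 0
put(0) @ H0 ⇒ s:=0
emit(3) @ H2 ⇒ out+=3
H0 returns (-3, 0)
H1 returns (-3, 0)
H2 returns [3, (-3, 0)]
H3 returns [3, (-3, 0)]
= [3, (-3, 0)]

Answer: 0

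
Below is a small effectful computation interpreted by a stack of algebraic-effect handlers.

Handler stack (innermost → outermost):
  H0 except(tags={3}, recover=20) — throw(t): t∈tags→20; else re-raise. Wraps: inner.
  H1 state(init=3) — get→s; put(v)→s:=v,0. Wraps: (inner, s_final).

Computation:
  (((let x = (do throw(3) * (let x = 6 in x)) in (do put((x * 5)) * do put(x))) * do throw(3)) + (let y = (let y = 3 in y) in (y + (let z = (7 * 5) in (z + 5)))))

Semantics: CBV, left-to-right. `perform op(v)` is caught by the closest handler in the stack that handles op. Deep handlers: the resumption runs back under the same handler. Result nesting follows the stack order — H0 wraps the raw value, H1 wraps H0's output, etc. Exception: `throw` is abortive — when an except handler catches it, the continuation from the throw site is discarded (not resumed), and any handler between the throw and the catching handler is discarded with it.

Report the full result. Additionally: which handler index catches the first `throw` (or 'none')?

Step-by-step:
throw(3) @ H0 caught ⇒ 20
H1 returns (20, 3)
= (20, 3)

Answer: (20, 3) ; first throw caught by: H0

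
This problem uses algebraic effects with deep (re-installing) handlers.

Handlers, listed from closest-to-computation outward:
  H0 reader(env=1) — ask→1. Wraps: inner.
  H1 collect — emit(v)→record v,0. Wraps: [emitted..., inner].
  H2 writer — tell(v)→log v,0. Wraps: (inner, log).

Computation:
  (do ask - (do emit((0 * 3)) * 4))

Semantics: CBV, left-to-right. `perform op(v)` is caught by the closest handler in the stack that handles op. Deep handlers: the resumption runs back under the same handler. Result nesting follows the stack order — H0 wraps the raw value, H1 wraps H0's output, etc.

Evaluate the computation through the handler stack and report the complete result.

Evaluation trace:
ask @ H0 ⇒ 1
emit(0) @ H1 ⇒ out+=0
H0 returns 1
H1 returns [0, 1]
H2 returns ([0, 1], ())
= ([0, 1], ())

Answer: ([0, 1], ())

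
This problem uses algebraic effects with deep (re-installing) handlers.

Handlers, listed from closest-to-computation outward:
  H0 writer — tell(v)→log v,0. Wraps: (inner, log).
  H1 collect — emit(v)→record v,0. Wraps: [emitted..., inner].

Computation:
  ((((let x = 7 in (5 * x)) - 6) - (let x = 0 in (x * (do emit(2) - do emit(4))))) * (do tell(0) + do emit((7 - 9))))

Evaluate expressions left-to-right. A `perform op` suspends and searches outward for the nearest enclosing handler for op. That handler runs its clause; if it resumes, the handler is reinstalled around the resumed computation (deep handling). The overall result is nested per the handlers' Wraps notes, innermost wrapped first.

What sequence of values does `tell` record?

Answer: (0)

Step-by-step:
emit(2) @ H1 ⇒ out+=2
emit(4) @ H1 ⇒ out+=4
tell(0) @ H0 ⇒ log+=0
emit(-2) @ H1 ⇒ out+=-2
H0 returns (0, (0))
H1 returns [2, 4, -2, (0, (0))]
= [2, 4, -2, (0, (0))]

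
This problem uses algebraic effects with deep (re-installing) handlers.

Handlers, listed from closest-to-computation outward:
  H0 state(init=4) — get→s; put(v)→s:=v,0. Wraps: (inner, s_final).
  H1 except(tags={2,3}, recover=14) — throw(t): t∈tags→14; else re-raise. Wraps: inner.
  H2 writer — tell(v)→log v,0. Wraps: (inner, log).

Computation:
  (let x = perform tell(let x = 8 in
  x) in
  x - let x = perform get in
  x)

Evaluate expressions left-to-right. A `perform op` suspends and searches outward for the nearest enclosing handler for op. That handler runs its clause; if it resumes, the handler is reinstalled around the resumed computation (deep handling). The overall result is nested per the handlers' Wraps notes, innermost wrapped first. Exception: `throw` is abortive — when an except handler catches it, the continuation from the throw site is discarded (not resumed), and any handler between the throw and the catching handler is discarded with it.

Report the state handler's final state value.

Step-by-step:
tell(8) @ H2 ⇒ log+=8
get @ H0 ⇒ 4
H0 returns (-4, 4)
H1 returns (-4, 4)
H2 returns ((-4, 4), (8))
= ((-4, 4), (8))

Answer: 4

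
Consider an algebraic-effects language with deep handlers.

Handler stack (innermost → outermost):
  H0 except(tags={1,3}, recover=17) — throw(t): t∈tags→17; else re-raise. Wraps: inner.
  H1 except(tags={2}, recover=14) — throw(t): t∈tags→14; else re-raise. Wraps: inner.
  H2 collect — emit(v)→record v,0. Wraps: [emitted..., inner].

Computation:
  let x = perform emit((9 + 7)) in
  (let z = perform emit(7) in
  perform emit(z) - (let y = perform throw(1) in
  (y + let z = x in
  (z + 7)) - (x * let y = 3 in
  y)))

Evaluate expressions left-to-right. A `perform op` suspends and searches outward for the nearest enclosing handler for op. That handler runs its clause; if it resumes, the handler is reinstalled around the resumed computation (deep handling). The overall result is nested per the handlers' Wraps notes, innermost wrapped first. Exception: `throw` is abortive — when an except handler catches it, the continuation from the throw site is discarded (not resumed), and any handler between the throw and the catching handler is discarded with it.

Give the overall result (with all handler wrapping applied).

Evaluation trace:
emit(16) @ H2 ⇒ out+=16
emit(7) @ H2 ⇒ out+=7
emit(0) @ H2 ⇒ out+=0
throw(1) @ H0 caught ⇒ 17
H1 returns 17
H2 returns [16, 7, 0, 17]
= [16, 7, 0, 17]

Answer: [16, 7, 0, 17]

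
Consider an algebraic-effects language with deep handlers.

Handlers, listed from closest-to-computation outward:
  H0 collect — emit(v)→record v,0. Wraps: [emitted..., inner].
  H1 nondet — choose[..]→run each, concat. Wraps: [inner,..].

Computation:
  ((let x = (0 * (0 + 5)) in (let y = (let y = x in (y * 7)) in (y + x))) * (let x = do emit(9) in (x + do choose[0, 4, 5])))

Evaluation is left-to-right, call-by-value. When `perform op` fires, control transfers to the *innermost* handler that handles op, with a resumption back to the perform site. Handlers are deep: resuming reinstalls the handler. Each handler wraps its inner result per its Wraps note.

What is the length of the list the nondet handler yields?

Step-by-step:
emit(9) @ H0 ⇒ out+=9
choose[0, 4, 5] @ H1
  branch[0] choose=0:
    H0 returns [9, 0]
    H1 returns [[9, 0]]
  branch[1] choose=4:
    H0 returns [9, 0]
    H1 returns [[9, 0]]
  branch[2] choose=5:
    H0 returns [9, 0]
    H1 returns [[9, 0]]
= [[9, 0], [9, 0], [9, 0]]

Answer: 3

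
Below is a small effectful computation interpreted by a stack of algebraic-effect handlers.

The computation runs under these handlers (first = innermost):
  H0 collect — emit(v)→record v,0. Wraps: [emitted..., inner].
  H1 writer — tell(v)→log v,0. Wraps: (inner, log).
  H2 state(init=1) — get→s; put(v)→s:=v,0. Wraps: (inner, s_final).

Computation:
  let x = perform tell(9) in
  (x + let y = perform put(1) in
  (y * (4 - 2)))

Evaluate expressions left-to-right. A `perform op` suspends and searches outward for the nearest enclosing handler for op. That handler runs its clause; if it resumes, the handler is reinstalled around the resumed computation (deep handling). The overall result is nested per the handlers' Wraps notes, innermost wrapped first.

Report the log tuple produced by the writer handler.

Answer: (9)

Working:
tell(9) @ H1 ⇒ log+=9
put(1) @ H2 ⇒ s:=1
H0 returns [0]
H1 returns ([0], (9))
H2 returns (([0], (9)), 1)
= (([0], (9)), 1)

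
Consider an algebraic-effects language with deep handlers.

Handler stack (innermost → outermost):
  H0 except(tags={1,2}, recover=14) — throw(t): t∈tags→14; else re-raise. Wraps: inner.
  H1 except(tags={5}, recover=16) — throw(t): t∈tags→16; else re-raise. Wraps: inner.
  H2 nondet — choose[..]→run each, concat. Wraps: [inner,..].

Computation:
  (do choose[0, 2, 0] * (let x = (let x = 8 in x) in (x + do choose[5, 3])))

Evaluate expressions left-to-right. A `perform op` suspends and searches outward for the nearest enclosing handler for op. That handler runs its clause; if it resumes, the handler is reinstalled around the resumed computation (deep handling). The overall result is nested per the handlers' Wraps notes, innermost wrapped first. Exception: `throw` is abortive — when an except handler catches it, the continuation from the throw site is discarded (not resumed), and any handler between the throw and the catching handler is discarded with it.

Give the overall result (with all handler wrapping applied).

Step-by-step:
choose[0, 2, 0] @ H2
  branch[0] choose=0:
    choose[5, 3] @ H2
      branch[0] choose=5:
        H0 returns 0
        H1 returns 0
        H2 returns [0]
      branch[1] choose=3:
        H0 returns 0
        H1 returns 0
        H2 returns [0]
  branch[1] choose=2:
    choose[5, 3] @ H2
      branch[0] choose=5:
        H0 returns 26
        H1 returns 26
        H2 returns [26]
      branch[1] choose=3:
        H0 returns 22
        H1 returns 22
        H2 returns [22]
  branch[2] choose=0:
    choose[5, 3] @ H2
      branch[0] choose=5:
        H0 returns 0
        H1 returns 0
        H2 returns [0]
      branch[1] choose=3:
        H0 returns 0
        H1 returns 0
        H2 returns [0]
= [0, 0, 26, 22, 0, 0]

Answer: [0, 0, 26, 22, 0, 0]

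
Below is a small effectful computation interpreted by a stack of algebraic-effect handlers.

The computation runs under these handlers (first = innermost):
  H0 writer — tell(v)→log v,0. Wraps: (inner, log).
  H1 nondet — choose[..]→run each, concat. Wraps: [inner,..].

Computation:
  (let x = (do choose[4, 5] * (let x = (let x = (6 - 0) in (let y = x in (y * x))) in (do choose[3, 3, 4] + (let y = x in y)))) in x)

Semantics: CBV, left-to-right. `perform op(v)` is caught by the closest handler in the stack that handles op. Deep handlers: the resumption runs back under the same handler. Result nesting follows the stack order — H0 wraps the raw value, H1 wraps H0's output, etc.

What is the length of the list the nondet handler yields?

Step-by-step:
choose[4, 5] @ H1
  branch[0] choose=4:
    choose[3, 3, 4] @ H1
      branch[0] choose=3:
        H0 returns (156, ())
        H1 returns [(156, ())]
      branch[1] choose=3:
        H0 returns (156, ())
        H1 returns [(156, ())]
      branch[2] choose=4:
        H0 returns (160, ())
        H1 returns [(160, ())]
  branch[1] choose=5:
    choose[3, 3, 4] @ H1
      branch[0] choose=3:
        H0 returns (195, ())
        H1 returns [(195, ())]
      branch[1] choose=3:
        H0 returns (195, ())
        H1 returns [(195, ())]
      branch[2] choose=4:
        H0 returns (200, ())
        H1 returns [(200, ())]
= [(156, ()), (156, ()), (160, ()), (195, ()), (195, ()), (200, ())]

Answer: 6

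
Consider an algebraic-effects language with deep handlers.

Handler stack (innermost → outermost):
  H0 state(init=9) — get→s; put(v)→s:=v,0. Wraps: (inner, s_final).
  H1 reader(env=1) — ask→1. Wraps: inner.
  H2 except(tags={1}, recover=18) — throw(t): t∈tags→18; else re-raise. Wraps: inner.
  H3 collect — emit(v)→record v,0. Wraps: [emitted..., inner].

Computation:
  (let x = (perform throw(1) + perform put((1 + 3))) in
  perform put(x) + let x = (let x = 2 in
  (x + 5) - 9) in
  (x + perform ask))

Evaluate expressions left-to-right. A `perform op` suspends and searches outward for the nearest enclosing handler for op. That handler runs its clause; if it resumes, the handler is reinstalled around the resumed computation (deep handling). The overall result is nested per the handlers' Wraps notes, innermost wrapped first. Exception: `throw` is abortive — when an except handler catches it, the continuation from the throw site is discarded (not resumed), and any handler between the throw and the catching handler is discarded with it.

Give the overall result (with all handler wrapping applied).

Working:
throw(1) @ H2 caught ⇒ 18
H3 returns [18]
= [18]

Answer: [18]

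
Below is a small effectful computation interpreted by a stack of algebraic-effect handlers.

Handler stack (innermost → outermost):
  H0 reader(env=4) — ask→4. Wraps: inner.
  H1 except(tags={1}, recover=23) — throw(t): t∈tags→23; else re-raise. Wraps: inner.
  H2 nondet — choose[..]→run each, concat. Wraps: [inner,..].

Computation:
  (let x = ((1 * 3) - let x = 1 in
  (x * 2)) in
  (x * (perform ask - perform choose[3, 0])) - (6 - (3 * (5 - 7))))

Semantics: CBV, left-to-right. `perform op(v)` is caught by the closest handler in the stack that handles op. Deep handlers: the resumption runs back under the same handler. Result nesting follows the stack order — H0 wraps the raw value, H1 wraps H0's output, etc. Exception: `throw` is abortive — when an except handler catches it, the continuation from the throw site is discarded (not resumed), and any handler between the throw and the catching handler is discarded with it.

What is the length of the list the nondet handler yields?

Answer: 2

Step-by-step:
ask @ H0 ⇒ 4
choose[3, 0] @ H2
  branch[0] choose=3:
    H0 returns -11
    H1 returns -11
    H2 returns [-11]
  branch[1] choose=0:
    H0 returns -8
    H1 returns -8
    H2 returns [-8]
= [-11, -8]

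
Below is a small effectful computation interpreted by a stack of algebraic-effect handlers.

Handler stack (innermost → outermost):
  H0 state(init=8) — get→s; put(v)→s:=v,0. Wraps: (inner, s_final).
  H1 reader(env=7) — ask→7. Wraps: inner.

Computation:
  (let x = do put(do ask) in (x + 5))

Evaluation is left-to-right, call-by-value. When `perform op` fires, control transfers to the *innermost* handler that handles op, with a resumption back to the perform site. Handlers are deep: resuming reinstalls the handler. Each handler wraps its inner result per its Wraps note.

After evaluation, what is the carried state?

Answer: 7

Working:
ask @ H1 ⇒ 7
put(7) @ H0 ⇒ s:=7
H0 returns (5, 7)
H1 returns (5, 7)
= (5, 7)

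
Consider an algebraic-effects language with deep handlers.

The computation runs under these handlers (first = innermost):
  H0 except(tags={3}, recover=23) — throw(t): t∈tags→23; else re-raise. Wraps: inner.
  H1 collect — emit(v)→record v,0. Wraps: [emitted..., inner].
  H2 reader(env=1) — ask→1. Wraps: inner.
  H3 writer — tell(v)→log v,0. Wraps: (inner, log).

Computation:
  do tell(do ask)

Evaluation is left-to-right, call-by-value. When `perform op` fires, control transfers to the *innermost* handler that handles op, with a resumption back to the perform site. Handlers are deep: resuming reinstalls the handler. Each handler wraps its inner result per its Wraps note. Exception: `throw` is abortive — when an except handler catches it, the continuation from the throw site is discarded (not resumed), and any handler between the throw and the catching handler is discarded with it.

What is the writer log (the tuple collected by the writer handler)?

Evaluation trace:
ask @ H2 ⇒ 1
tell(1) @ H3 ⇒ log+=1
H0 returns 0
H1 returns [0]
H2 returns [0]
H3 returns ([0], (1))
= ([0], (1))

Answer: (1)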